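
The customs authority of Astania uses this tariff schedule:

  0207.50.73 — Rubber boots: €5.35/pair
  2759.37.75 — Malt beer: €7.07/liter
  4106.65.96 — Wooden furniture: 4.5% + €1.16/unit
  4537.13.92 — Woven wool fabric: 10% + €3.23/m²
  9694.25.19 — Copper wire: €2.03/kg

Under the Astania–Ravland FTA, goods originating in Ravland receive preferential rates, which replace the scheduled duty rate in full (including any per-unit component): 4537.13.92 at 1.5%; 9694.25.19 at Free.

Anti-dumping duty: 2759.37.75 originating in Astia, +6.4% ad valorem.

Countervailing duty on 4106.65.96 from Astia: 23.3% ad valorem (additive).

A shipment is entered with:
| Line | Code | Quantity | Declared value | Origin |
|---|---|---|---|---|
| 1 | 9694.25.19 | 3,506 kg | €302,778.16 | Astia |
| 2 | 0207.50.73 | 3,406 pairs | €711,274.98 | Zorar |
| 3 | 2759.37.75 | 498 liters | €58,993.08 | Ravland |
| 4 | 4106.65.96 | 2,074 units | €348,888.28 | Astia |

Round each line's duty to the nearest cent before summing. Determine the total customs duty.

€128,256.92

Line 1 (9694.25.19, Astia, 3,506 kg, €302,778.16):
Base rate for 9694.25.19 is €2.03/kg.
9694.25.19 has an FTA preferential rate, but origin Astia is not Ravland; base rate stands.
Duty = 3,506 × €2.03 = €7,117.18.
Line 2 (0207.50.73, Zorar, 3,406 pairs, €711,274.98):
Base rate for 0207.50.73 is €5.35/pair.
Duty = 3,406 × €5.35 = €18,222.10.
Line 3 (2759.37.75, Ravland, 498 liters, €58,993.08):
Base rate for 2759.37.75 is €7.07/liter.
Origin Ravland is the FTA partner but 2759.37.75 is not on the preference list; base rate stands.
The additional-duty order on 2759.37.75 targets Astia, not Ravland; it does not apply.
Duty = 498 × €7.07 = €3,520.86.
Line 4 (4106.65.96, Astia, 2,074 units, €348,888.28):
Base rate for 4106.65.96 is 4.5% + €1.16/unit.
Additional duty on 4106.65.96 from Astia: +23.3%. Applied ad valorem rate: 4.5% + 23.3% = 27.8%.
Duty = €348,888.28 × 27.8% + 2,074 × €1.16 = €99,396.78.
Total = €7,117.18 + €18,222.10 + €3,520.86 + €99,396.78 = €128,256.92.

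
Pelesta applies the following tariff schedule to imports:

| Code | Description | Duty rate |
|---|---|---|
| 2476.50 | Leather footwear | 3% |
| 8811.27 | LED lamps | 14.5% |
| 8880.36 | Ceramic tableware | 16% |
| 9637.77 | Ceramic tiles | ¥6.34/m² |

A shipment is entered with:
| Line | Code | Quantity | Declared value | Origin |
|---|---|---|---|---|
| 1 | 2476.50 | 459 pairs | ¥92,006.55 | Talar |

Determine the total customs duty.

¥2,760.20

Line 1 (2476.50, Talar, 459 pairs, ¥92,006.55):
Base rate for 2476.50 is 3%.
Duty = ¥92,006.55 × 3% = ¥2,760.20.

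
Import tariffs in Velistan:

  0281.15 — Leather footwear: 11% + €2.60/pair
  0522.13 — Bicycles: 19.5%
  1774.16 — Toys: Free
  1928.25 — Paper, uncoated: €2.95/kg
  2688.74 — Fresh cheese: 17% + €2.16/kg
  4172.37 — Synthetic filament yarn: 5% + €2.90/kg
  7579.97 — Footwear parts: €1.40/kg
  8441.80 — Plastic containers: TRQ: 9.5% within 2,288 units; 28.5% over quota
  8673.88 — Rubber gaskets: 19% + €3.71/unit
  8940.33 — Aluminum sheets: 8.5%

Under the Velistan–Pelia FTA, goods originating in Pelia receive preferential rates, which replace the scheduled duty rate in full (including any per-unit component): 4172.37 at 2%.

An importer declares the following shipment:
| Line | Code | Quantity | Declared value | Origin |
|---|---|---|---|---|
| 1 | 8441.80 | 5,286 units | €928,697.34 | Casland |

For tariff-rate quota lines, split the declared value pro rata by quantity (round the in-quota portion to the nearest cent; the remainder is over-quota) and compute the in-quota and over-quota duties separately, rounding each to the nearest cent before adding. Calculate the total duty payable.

€188,302.79

Line 1 (8441.80, Casland, 5,286 units, €928,697.34):
Code 8441.80 is under a tariff-rate quota (threshold 2,288 units). In-quota: 2,288 units at 9.5%; over-quota: 2,998 units at 28.5%.
Pro-rata value split: in-quota = €928,697.34 × 2,288/5,286 = €401,978.72; over-quota = €928,697.34 − €401,978.72 = €526,718.62.
In-quota duty = €401,978.72 × 9.5% = €38,187.98. Over-quota duty = €526,718.62 × 28.5% = €150,114.81.
Line duty = €38,187.98 + €150,114.81 = €188,302.79.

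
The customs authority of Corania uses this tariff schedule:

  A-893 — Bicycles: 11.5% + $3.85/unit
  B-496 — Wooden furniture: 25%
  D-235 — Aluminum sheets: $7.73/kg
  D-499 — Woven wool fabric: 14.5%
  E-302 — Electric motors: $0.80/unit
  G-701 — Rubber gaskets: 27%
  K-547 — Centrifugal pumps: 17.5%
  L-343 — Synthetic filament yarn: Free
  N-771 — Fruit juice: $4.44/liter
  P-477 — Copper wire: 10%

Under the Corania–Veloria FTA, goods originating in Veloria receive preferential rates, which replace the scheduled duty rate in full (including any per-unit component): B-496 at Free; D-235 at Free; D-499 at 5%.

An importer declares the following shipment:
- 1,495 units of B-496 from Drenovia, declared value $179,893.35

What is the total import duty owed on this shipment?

$44,973.34

Line 1 (B-496, Drenovia, 1,495 units, $179,893.35):
Base rate for B-496 is 25%.
B-496 has an FTA preferential rate, but origin Drenovia is not Veloria; base rate stands.
Duty = $179,893.35 × 25% = $44,973.34.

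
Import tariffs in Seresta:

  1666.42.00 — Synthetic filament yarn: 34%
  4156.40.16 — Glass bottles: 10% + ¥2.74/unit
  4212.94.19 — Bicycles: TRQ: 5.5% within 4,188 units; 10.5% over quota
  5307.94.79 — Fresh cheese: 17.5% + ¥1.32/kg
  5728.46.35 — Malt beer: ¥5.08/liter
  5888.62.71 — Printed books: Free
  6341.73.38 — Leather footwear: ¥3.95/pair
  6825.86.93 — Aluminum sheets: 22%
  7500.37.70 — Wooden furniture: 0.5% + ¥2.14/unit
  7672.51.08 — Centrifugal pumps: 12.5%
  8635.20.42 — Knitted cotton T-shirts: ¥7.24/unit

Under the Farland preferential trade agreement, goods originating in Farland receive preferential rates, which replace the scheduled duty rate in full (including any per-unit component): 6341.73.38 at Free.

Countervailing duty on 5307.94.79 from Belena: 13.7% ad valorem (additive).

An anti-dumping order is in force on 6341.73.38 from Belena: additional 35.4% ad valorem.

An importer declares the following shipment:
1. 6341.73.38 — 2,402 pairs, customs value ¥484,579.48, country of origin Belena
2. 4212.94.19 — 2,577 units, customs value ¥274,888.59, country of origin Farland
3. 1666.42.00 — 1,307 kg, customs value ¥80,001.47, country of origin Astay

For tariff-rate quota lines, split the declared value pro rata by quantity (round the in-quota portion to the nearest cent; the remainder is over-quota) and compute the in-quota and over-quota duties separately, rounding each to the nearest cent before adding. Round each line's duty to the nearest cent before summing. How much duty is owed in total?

Line 1 (6341.73.38, Belena, 2,402 pairs, ¥484,579.48):
Base rate for 6341.73.38 is ¥3.95/pair.
6341.73.38 has an FTA preferential rate, but origin Belena is not Farland; base rate stands.
Additional duty on 6341.73.38 from Belena: +35.4% ad valorem. Applied ad valorem rate = 35.4%.
Duty = ¥484,579.48 × 35.4% + 2,402 × ¥3.95 = ¥181,029.04.
Line 2 (4212.94.19, Farland, 2,577 units, ¥274,888.59):
Code 4212.94.19 is under a tariff-rate quota (threshold 4,188 units). Quantity 2,577 units is within the quota, so the in-quota rate 5.5% applies to the full value.
Duty = ¥274,888.59 × 5.5% = ¥15,118.87.
Line 3 (1666.42.00, Astay, 1,307 kg, ¥80,001.47):
Base rate for 1666.42.00 is 34%.
Duty = ¥80,001.47 × 34% = ¥27,200.50.
Total = ¥181,029.04 + ¥15,118.87 + ¥27,200.50 = ¥223,348.41.

¥223,348.41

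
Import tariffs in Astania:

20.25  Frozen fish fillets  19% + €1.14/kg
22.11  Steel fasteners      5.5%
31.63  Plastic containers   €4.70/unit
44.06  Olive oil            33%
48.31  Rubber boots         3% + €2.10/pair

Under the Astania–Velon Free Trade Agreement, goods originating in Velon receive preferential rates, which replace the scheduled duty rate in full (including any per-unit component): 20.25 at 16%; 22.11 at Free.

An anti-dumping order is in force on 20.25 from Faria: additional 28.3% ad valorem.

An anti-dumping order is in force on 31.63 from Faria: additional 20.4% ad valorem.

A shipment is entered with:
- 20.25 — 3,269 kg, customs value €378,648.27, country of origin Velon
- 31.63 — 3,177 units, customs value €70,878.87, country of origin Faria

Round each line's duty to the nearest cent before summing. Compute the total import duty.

Line 1 (20.25, Velon, 3,269 kg, €378,648.27):
Base rate for 20.25 is 19% + €1.14/kg.
Origin Velon qualifies under the Astania–Velon agreement and 20.25 is covered: preferential rate 16% applies instead.
The additional-duty order on 20.25 targets Faria, not Velon; it does not apply.
Duty = €378,648.27 × 16% = €60,583.72.
Line 2 (31.63, Faria, 3,177 units, €70,878.87):
Base rate for 31.63 is €4.70/unit.
Additional duty on 31.63 from Faria: +20.4% ad valorem. Applied ad valorem rate = 20.4%.
Duty = €70,878.87 × 20.4% + 3,177 × €4.70 = €29,391.19.
Total = €60,583.72 + €29,391.19 = €89,974.91.

€89,974.91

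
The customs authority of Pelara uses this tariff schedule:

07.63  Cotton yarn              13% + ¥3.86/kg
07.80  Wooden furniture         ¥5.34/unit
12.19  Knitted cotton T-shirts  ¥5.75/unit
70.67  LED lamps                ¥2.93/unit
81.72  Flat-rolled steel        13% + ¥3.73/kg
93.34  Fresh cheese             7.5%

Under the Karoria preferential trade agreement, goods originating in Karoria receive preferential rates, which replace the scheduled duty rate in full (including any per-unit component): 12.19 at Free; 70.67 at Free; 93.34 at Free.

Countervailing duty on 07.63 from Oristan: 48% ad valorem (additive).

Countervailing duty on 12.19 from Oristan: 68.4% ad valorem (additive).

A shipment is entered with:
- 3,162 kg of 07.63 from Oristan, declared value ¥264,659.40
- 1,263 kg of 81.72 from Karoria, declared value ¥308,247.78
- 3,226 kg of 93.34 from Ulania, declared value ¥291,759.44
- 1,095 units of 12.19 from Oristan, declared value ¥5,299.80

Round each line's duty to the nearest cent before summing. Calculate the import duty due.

Line 1 (07.63, Oristan, 3,162 kg, ¥264,659.40):
Base rate for 07.63 is 13% + ¥3.86/kg.
Additional duty on 07.63 from Oristan: +48%. Applied ad valorem rate: 13% + 48% = 61%.
Duty = ¥264,659.40 × 61% + 3,162 × ¥3.86 = ¥173,647.55.
Line 2 (81.72, Karoria, 1,263 kg, ¥308,247.78):
Base rate for 81.72 is 13% + ¥3.73/kg.
Origin Karoria is the FTA partner but 81.72 is not on the preference list; base rate stands.
Duty = ¥308,247.78 × 13% + 1,263 × ¥3.73 = ¥44,783.20.
Line 3 (93.34, Ulania, 3,226 kg, ¥291,759.44):
Base rate for 93.34 is 7.5%.
93.34 has an FTA preferential rate, but origin Ulania is not Karoria; base rate stands.
Duty = ¥291,759.44 × 7.5% = ¥21,881.96.
Line 4 (12.19, Oristan, 1,095 units, ¥5,299.80):
Base rate for 12.19 is ¥5.75/unit.
12.19 has an FTA preferential rate, but origin Oristan is not Karoria; base rate stands.
Additional duty on 12.19 from Oristan: +68.4% ad valorem. Applied ad valorem rate = 68.4%.
Duty = ¥5,299.80 × 68.4% + 1,095 × ¥5.75 = ¥9,921.31.
Total = ¥173,647.55 + ¥44,783.20 + ¥21,881.96 + ¥9,921.31 = ¥250,234.02.

¥250,234.02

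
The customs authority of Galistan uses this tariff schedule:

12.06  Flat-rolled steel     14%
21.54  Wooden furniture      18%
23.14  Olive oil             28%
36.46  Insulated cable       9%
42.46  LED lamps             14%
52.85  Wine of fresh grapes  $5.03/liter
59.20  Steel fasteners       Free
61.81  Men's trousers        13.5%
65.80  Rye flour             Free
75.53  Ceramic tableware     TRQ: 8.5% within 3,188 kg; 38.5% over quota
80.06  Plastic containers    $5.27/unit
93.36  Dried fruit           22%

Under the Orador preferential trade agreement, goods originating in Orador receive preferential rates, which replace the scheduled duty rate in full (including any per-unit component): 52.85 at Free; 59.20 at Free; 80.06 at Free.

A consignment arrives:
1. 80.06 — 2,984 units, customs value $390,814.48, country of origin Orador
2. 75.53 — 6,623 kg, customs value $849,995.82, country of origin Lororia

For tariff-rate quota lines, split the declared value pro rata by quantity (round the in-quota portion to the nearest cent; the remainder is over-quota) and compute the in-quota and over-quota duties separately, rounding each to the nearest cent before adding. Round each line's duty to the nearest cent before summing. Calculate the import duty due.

Line 1 (80.06, Orador, 2,984 units, $390,814.48):
Base rate for 80.06 is $5.27/unit.
Origin Orador qualifies under the Galistan–Orador agreement and 80.06 is covered: preferential rate Free applies instead.
Duty = $390,814.48 × 0% = $0.00.
Line 2 (75.53, Lororia, 6,623 kg, $849,995.82):
Code 75.53 is under a tariff-rate quota (threshold 3,188 kg). In-quota: 3,188 kg at 8.5%; over-quota: 3,435 kg at 38.5%.
Pro-rata value split: in-quota = $849,995.82 × 3,188/6,623 = $409,147.92; over-quota = $849,995.82 − $409,147.92 = $440,847.90.
In-quota duty = $409,147.92 × 8.5% = $34,777.57. Over-quota duty = $440,847.90 × 38.5% = $169,726.44.
Line duty = $34,777.57 + $169,726.44 = $204,504.01.
Total = $0.00 + $204,504.01 = $204,504.01.

$204,504.01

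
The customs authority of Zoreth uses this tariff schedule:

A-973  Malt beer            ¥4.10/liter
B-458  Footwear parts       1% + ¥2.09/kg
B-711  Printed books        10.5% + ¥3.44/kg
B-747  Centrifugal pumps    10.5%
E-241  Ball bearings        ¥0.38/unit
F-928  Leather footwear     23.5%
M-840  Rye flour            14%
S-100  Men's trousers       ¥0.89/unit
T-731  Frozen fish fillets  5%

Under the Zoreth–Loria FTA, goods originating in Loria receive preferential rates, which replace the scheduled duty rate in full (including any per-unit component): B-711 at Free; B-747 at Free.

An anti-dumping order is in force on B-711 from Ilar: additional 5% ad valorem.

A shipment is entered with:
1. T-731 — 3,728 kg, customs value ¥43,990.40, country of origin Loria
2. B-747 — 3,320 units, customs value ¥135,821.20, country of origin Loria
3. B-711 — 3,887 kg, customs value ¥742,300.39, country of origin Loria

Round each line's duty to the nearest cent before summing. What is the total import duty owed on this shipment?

¥2,199.52

Line 1 (T-731, Loria, 3,728 kg, ¥43,990.40):
Base rate for T-731 is 5%.
Origin Loria is the FTA partner but T-731 is not on the preference list; base rate stands.
Duty = ¥43,990.40 × 5% = ¥2,199.52.
Line 2 (B-747, Loria, 3,320 units, ¥135,821.20):
Base rate for B-747 is 10.5%.
Origin Loria qualifies under the Zoreth–Loria agreement and B-747 is covered: preferential rate Free applies instead.
Duty = ¥135,821.20 × 0% = ¥0.00.
Line 3 (B-711, Loria, 3,887 kg, ¥742,300.39):
Base rate for B-711 is 10.5% + ¥3.44/kg.
Origin Loria qualifies under the Zoreth–Loria agreement and B-711 is covered: preferential rate Free applies instead.
The additional-duty order on B-711 targets Ilar, not Loria; it does not apply.
Duty = ¥742,300.39 × 0% = ¥0.00.
Total = ¥2,199.52 + ¥0.00 + ¥0.00 = ¥2,199.52.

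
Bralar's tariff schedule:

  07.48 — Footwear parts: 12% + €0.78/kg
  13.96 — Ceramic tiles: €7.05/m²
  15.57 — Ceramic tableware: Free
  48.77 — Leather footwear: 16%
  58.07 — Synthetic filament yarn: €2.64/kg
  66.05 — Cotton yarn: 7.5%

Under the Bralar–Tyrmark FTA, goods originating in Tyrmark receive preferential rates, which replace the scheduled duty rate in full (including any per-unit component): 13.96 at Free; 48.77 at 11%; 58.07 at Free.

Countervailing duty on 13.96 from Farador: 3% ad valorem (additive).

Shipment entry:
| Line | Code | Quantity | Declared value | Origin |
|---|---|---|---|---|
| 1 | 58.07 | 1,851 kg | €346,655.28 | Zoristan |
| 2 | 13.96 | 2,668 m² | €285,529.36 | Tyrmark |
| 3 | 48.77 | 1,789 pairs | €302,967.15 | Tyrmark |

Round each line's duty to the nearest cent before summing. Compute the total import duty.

Line 1 (58.07, Zoristan, 1,851 kg, €346,655.28):
Base rate for 58.07 is €2.64/kg.
58.07 has an FTA preferential rate, but origin Zoristan is not Tyrmark; base rate stands.
Duty = 1,851 × €2.64 = €4,886.64.
Line 2 (13.96, Tyrmark, 2,668 m², €285,529.36):
Base rate for 13.96 is €7.05/m².
Origin Tyrmark qualifies under the Bralar–Tyrmark agreement and 13.96 is covered: preferential rate Free applies instead.
The additional-duty order on 13.96 targets Farador, not Tyrmark; it does not apply.
Duty = €285,529.36 × 0% = €0.00.
Line 3 (48.77, Tyrmark, 1,789 pairs, €302,967.15):
Base rate for 48.77 is 16%.
Origin Tyrmark qualifies under the Bralar–Tyrmark agreement and 48.77 is covered: preferential rate 11% applies instead.
Duty = €302,967.15 × 11% = €33,326.39.
Total = €4,886.64 + €0.00 + €33,326.39 = €38,213.03.

€38,213.03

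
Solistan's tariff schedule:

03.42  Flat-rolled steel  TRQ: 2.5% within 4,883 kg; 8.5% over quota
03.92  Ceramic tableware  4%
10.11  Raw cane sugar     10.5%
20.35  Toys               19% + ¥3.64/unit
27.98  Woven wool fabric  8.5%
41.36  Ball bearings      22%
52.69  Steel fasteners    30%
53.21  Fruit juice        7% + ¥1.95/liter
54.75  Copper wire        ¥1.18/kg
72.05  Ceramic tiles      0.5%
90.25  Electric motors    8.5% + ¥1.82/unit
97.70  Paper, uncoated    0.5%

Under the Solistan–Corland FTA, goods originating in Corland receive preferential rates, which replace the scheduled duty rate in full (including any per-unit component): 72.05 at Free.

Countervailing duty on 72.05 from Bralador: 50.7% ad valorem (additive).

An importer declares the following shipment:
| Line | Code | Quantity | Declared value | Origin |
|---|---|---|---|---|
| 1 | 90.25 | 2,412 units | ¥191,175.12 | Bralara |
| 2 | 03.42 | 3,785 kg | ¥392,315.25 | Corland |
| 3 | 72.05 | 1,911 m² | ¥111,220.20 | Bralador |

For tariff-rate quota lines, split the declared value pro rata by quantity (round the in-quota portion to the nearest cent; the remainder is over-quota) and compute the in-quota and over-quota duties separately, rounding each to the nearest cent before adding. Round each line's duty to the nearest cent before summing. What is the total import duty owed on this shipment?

¥87,392.35

Line 1 (90.25, Bralara, 2,412 units, ¥191,175.12):
Base rate for 90.25 is 8.5% + ¥1.82/unit.
Duty = ¥191,175.12 × 8.5% + 2,412 × ¥1.82 = ¥20,639.73.
Line 2 (03.42, Corland, 3,785 kg, ¥392,315.25):
Code 03.42 is under a tariff-rate quota (threshold 4,883 kg). Quantity 3,785 kg is within the quota, so the in-quota rate 2.5% applies to the full value.
Duty = ¥392,315.25 × 2.5% = ¥9,807.88.
Line 3 (72.05, Bralador, 1,911 m², ¥111,220.20):
Base rate for 72.05 is 0.5%.
72.05 has an FTA preferential rate, but origin Bralador is not Corland; base rate stands.
Additional duty on 72.05 from Bralador: +50.7%. Applied ad valorem rate: 0.5% + 50.7% = 51.2%.
Duty = ¥111,220.20 × 51.2% = ¥56,944.74.
Total = ¥20,639.73 + ¥9,807.88 + ¥56,944.74 = ¥87,392.35.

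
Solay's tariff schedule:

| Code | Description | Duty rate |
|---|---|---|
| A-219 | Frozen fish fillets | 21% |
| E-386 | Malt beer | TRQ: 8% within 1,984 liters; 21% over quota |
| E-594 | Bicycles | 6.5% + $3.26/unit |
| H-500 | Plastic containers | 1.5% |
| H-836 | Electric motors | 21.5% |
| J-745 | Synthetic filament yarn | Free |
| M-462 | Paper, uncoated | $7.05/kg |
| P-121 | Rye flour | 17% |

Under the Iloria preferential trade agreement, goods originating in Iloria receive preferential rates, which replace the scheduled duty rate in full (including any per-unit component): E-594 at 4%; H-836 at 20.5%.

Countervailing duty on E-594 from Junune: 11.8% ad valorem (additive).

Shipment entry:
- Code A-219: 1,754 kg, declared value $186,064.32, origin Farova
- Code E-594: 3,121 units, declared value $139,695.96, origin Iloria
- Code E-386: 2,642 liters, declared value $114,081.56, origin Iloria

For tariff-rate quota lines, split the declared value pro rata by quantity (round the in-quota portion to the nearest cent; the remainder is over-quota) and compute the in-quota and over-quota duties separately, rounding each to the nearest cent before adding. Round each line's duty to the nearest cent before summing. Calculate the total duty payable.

$57,481.49

Line 1 (A-219, Farova, 1,754 kg, $186,064.32):
Base rate for A-219 is 21%.
Duty = $186,064.32 × 21% = $39,073.51.
Line 2 (E-594, Iloria, 3,121 units, $139,695.96):
Base rate for E-594 is 6.5% + $3.26/unit.
Origin Iloria qualifies under the Solay–Iloria agreement and E-594 is covered: preferential rate 4% applies instead.
The additional-duty order on E-594 targets Junune, not Iloria; it does not apply.
Duty = $139,695.96 × 4% = $5,587.84.
Line 3 (E-386, Iloria, 2,642 liters, $114,081.56):
Code E-386 is under a tariff-rate quota (threshold 1,984 liters). In-quota: 1,984 liters at 8%; over-quota: 658 liters at 21%.
Pro-rata value split: in-quota = $114,081.56 × 1,984/2,642 = $85,669.12; over-quota = $114,081.56 − $85,669.12 = $28,412.44.
In-quota duty = $85,669.12 × 8% = $6,853.53. Over-quota duty = $28,412.44 × 21% = $5,966.61.
Line duty = $6,853.53 + $5,966.61 = $12,820.14.
Total = $39,073.51 + $5,587.84 + $12,820.14 = $57,481.49.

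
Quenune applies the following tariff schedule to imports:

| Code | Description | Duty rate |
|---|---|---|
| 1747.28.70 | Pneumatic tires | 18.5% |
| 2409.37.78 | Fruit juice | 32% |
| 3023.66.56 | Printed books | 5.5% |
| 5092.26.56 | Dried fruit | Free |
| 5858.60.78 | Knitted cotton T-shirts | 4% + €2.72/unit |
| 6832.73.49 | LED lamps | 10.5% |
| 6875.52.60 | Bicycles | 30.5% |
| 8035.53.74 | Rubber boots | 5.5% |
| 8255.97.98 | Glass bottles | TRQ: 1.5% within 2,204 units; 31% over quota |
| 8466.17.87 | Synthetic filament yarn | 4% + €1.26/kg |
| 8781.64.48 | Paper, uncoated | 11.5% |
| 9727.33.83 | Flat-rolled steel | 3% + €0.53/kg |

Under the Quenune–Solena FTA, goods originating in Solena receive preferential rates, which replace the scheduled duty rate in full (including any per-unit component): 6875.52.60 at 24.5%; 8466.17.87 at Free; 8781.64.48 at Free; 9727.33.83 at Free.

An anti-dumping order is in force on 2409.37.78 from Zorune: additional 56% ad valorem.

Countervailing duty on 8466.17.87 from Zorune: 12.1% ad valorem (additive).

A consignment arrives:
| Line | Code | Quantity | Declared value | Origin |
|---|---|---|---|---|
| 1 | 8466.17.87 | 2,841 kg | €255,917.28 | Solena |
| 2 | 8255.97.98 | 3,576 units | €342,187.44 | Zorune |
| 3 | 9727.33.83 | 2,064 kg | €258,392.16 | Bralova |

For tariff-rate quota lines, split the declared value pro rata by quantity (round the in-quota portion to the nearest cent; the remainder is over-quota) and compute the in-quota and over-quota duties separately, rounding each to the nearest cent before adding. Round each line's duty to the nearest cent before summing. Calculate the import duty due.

€52,708.06

Line 1 (8466.17.87, Solena, 2,841 kg, €255,917.28):
Base rate for 8466.17.87 is 4% + €1.26/kg.
Origin Solena qualifies under the Quenune–Solena agreement and 8466.17.87 is covered: preferential rate Free applies instead.
The additional-duty order on 8466.17.87 targets Zorune, not Solena; it does not apply.
Duty = €255,917.28 × 0% = €0.00.
Line 2 (8255.97.98, Zorune, 3,576 units, €342,187.44):
Code 8255.97.98 is under a tariff-rate quota (threshold 2,204 units). In-quota: 2,204 units at 1.5%; over-quota: 1,372 units at 31%.
Pro-rata value split: in-quota = €342,187.44 × 2,204/3,576 = €210,900.76; over-quota = €342,187.44 − €210,900.76 = €131,286.68.
In-quota duty = €210,900.76 × 1.5% = €3,163.51. Over-quota duty = €131,286.68 × 31% = €40,698.87.
Line duty = €3,163.51 + €40,698.87 = €43,862.38.
Line 3 (9727.33.83, Bralova, 2,064 kg, €258,392.16):
Base rate for 9727.33.83 is 3% + €0.53/kg.
9727.33.83 has an FTA preferential rate, but origin Bralova is not Solena; base rate stands.
Duty = €258,392.16 × 3% + 2,064 × €0.53 = €8,845.68.
Total = €0.00 + €43,862.38 + €8,845.68 = €52,708.06.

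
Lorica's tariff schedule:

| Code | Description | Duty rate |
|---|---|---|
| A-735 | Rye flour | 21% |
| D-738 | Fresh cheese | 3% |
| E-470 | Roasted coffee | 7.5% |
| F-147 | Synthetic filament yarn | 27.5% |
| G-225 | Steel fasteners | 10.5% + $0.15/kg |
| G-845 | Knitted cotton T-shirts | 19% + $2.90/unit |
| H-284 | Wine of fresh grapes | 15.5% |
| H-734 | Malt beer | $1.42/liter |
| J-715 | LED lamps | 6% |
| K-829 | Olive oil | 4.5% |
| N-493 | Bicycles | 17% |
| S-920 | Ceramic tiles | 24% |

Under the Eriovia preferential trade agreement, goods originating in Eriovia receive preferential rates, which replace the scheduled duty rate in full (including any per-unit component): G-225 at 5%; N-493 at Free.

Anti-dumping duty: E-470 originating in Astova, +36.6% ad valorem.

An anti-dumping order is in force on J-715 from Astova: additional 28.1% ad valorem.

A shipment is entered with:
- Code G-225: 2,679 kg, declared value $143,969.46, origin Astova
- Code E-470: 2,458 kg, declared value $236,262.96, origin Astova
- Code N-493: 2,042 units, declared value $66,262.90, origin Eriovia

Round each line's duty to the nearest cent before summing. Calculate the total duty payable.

Line 1 (G-225, Astova, 2,679 kg, $143,969.46):
Base rate for G-225 is 10.5% + $0.15/kg.
G-225 has an FTA preferential rate, but origin Astova is not Eriovia; base rate stands.
Duty = $143,969.46 × 10.5% + 2,679 × $0.15 = $15,518.64.
Line 2 (E-470, Astova, 2,458 kg, $236,262.96):
Base rate for E-470 is 7.5%.
Additional duty on E-470 from Astova: +36.6%. Applied ad valorem rate: 7.5% + 36.6% = 44.1%.
Duty = $236,262.96 × 44.1% = $104,191.97.
Line 3 (N-493, Eriovia, 2,042 units, $66,262.90):
Base rate for N-493 is 17%.
Origin Eriovia qualifies under the Lorica–Eriovia agreement and N-493 is covered: preferential rate Free applies instead.
Duty = $66,262.90 × 0% = $0.00.
Total = $15,518.64 + $104,191.97 + $0.00 = $119,710.61.

$119,710.61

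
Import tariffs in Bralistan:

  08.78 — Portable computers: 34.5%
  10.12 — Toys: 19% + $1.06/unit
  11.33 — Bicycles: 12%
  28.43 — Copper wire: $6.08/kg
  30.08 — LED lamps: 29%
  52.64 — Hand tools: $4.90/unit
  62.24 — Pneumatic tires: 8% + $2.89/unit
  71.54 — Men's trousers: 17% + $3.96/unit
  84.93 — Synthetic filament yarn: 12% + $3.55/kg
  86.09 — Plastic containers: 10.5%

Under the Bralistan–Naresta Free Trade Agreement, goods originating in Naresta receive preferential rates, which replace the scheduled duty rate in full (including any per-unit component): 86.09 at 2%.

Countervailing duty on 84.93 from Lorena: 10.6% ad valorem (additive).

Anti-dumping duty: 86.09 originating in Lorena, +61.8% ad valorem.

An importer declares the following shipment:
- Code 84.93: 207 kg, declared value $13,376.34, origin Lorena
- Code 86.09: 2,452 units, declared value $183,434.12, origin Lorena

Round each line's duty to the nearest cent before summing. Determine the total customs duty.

$136,380.77

Line 1 (84.93, Lorena, 207 kg, $13,376.34):
Base rate for 84.93 is 12% + $3.55/kg.
Additional duty on 84.93 from Lorena: +10.6%. Applied ad valorem rate: 12% + 10.6% = 22.6%.
Duty = $13,376.34 × 22.6% + 207 × $3.55 = $3,757.90.
Line 2 (86.09, Lorena, 2,452 units, $183,434.12):
Base rate for 86.09 is 10.5%.
86.09 has an FTA preferential rate, but origin Lorena is not Naresta; base rate stands.
Additional duty on 86.09 from Lorena: +61.8%. Applied ad valorem rate: 10.5% + 61.8% = 72.3%.
Duty = $183,434.12 × 72.3% = $132,622.87.
Total = $3,757.90 + $132,622.87 = $136,380.77.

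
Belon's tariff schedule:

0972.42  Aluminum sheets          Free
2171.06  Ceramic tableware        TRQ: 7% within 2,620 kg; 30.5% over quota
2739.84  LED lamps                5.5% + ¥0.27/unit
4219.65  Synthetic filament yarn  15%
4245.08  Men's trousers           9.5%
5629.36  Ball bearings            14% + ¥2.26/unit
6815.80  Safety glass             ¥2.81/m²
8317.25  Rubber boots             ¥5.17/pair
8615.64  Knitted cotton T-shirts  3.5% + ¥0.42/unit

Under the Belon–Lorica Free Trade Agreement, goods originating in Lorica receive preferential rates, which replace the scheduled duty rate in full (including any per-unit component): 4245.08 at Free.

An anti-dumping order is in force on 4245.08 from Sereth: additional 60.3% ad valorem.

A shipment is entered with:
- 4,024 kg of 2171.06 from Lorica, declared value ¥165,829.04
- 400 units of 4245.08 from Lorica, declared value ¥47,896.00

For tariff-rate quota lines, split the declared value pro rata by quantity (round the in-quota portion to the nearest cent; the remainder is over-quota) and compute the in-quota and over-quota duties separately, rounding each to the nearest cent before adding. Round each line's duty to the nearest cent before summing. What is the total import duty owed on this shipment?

Line 1 (2171.06, Lorica, 4,024 kg, ¥165,829.04):
Code 2171.06 is under a tariff-rate quota (threshold 2,620 kg). In-quota: 2,620 kg at 7%; over-quota: 1,404 kg at 30.5%.
Pro-rata value split: in-quota = ¥165,829.04 × 2,620/4,024 = ¥107,970.20; over-quota = ¥165,829.04 − ¥107,970.20 = ¥57,858.84.
In-quota duty = ¥107,970.20 × 7% = ¥7,557.91. Over-quota duty = ¥57,858.84 × 30.5% = ¥17,646.95.
Line duty = ¥7,557.91 + ¥17,646.95 = ¥25,204.86.
Line 2 (4245.08, Lorica, 400 units, ¥47,896.00):
Base rate for 4245.08 is 9.5%.
Origin Lorica qualifies under the Belon–Lorica agreement and 4245.08 is covered: preferential rate Free applies instead.
The additional-duty order on 4245.08 targets Sereth, not Lorica; it does not apply.
Duty = ¥47,896.00 × 0% = ¥0.00.
Total = ¥25,204.86 + ¥0.00 = ¥25,204.86.

¥25,204.86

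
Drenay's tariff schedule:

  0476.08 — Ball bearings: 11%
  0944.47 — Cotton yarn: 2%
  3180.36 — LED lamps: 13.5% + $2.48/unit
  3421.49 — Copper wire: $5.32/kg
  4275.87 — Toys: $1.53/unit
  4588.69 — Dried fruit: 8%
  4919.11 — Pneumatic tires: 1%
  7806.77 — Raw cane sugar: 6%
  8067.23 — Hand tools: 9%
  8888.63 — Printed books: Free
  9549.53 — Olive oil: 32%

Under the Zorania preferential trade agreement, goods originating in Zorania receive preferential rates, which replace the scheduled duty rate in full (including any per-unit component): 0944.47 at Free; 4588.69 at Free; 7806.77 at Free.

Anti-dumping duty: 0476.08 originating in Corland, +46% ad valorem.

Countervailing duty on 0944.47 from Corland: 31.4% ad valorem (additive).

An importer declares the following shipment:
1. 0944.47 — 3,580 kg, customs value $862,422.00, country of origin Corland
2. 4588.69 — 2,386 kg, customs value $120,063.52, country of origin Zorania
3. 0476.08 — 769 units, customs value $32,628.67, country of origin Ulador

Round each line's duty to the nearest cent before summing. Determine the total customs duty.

Line 1 (0944.47, Corland, 3,580 kg, $862,422.00):
Base rate for 0944.47 is 2%.
0944.47 has an FTA preferential rate, but origin Corland is not Zorania; base rate stands.
Additional duty on 0944.47 from Corland: +31.4%. Applied ad valorem rate: 2% + 31.4% = 33.4%.
Duty = $862,422.00 × 33.4% = $288,048.95.
Line 2 (4588.69, Zorania, 2,386 kg, $120,063.52):
Base rate for 4588.69 is 8%.
Origin Zorania qualifies under the Drenay–Zorania agreement and 4588.69 is covered: preferential rate Free applies instead.
Duty = $120,063.52 × 0% = $0.00.
Line 3 (0476.08, Ulador, 769 units, $32,628.67):
Base rate for 0476.08 is 11%.
The additional-duty order on 0476.08 targets Corland, not Ulador; it does not apply.
Duty = $32,628.67 × 11% = $3,589.15.
Total = $288,048.95 + $0.00 + $3,589.15 = $291,638.10.

$291,638.10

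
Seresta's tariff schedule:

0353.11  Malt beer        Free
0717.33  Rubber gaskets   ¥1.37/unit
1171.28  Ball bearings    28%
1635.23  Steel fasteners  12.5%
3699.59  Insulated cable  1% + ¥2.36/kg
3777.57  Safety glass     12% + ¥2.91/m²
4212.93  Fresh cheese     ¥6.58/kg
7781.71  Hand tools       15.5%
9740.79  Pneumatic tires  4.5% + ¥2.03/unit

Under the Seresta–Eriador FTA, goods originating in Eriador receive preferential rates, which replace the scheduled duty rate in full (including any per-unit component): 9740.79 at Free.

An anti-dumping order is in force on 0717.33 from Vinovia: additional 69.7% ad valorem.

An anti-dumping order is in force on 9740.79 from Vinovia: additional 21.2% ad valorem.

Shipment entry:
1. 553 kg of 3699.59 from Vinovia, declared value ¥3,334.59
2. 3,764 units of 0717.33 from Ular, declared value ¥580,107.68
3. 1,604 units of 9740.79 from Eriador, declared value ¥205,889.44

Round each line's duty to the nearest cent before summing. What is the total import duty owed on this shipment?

¥6,495.11

Line 1 (3699.59, Vinovia, 553 kg, ¥3,334.59):
Base rate for 3699.59 is 1% + ¥2.36/kg.
Duty = ¥3,334.59 × 1% + 553 × ¥2.36 = ¥1,338.43.
Line 2 (0717.33, Ular, 3,764 units, ¥580,107.68):
Base rate for 0717.33 is ¥1.37/unit.
The additional-duty order on 0717.33 targets Vinovia, not Ular; it does not apply.
Duty = 3,764 × ¥1.37 = ¥5,156.68.
Line 3 (9740.79, Eriador, 1,604 units, ¥205,889.44):
Base rate for 9740.79 is 4.5% + ¥2.03/unit.
Origin Eriador qualifies under the Seresta–Eriador agreement and 9740.79 is covered: preferential rate Free applies instead.
The additional-duty order on 9740.79 targets Vinovia, not Eriador; it does not apply.
Duty = ¥205,889.44 × 0% = ¥0.00.
Total = ¥1,338.43 + ¥5,156.68 + ¥0.00 = ¥6,495.11.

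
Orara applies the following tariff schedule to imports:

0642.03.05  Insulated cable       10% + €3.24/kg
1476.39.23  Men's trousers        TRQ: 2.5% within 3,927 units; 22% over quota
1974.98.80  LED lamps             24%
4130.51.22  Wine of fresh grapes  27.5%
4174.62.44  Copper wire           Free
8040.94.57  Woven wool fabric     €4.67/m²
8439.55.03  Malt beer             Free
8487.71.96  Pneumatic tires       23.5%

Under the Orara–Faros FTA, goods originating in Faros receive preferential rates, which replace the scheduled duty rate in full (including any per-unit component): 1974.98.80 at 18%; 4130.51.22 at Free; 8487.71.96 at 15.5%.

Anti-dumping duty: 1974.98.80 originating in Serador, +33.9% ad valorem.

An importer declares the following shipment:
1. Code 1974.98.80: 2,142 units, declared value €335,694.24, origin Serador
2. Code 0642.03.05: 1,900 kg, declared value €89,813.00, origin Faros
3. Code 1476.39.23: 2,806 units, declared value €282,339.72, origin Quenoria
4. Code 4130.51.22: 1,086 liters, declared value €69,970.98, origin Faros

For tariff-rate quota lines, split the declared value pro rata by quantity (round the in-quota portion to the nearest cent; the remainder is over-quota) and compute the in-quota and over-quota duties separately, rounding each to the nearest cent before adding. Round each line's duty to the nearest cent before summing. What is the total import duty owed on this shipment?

€216,562.75

Line 1 (1974.98.80, Serador, 2,142 units, €335,694.24):
Base rate for 1974.98.80 is 24%.
1974.98.80 has an FTA preferential rate, but origin Serador is not Faros; base rate stands.
Additional duty on 1974.98.80 from Serador: +33.9%. Applied ad valorem rate: 24% + 33.9% = 57.9%.
Duty = €335,694.24 × 57.9% = €194,366.96.
Line 2 (0642.03.05, Faros, 1,900 kg, €89,813.00):
Base rate for 0642.03.05 is 10% + €3.24/kg.
Origin Faros is the FTA partner but 0642.03.05 is not on the preference list; base rate stands.
Duty = €89,813.00 × 10% + 1,900 × €3.24 = €15,137.30.
Line 3 (1476.39.23, Quenoria, 2,806 units, €282,339.72):
Code 1476.39.23 is under a tariff-rate quota (threshold 3,927 units). Quantity 2,806 units is within the quota, so the in-quota rate 2.5% applies to the full value.
Duty = €282,339.72 × 2.5% = €7,058.49.
Line 4 (4130.51.22, Faros, 1,086 liters, €69,970.98):
Base rate for 4130.51.22 is 27.5%.
Origin Faros qualifies under the Orara–Faros agreement and 4130.51.22 is covered: preferential rate Free applies instead.
Duty = €69,970.98 × 0% = €0.00.
Total = €194,366.96 + €15,137.30 + €7,058.49 + €0.00 = €216,562.75.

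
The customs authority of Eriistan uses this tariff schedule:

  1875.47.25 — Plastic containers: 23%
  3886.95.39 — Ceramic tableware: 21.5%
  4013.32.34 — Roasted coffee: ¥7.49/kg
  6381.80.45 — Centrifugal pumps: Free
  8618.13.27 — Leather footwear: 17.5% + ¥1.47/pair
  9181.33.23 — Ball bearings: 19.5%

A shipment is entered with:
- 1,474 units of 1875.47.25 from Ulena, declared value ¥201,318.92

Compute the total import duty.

¥46,303.35

Line 1 (1875.47.25, Ulena, 1,474 units, ¥201,318.92):
Base rate for 1875.47.25 is 23%.
Duty = ¥201,318.92 × 23% = ¥46,303.35.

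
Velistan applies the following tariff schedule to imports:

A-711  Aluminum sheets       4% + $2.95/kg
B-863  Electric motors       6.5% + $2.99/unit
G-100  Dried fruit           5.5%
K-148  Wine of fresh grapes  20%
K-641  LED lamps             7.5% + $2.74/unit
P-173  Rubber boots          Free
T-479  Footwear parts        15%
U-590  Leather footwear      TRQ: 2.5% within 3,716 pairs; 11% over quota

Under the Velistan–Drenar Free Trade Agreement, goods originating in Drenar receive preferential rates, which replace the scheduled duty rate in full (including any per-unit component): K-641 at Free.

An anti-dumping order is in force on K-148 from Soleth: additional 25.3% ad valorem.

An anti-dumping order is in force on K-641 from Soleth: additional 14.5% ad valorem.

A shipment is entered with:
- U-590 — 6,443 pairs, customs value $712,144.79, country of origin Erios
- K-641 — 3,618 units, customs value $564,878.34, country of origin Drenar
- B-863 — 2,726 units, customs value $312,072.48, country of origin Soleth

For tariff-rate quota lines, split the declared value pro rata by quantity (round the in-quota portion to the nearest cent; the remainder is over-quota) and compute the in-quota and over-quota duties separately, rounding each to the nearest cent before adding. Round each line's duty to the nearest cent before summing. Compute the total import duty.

$71,859.37

Line 1 (U-590, Erios, 6,443 pairs, $712,144.79):
Code U-590 is under a tariff-rate quota (threshold 3,716 pairs). In-quota: 3,716 pairs at 2.5%; over-quota: 2,727 pairs at 11%.
Pro-rata value split: in-quota = $712,144.79 × 3,716/6,443 = $410,729.48; over-quota = $712,144.79 − $410,729.48 = $301,415.31.
In-quota duty = $410,729.48 × 2.5% = $10,268.24. Over-quota duty = $301,415.31 × 11% = $33,155.68.
Line duty = $10,268.24 + $33,155.68 = $43,423.92.
Line 2 (K-641, Drenar, 3,618 units, $564,878.34):
Base rate for K-641 is 7.5% + $2.74/unit.
Origin Drenar qualifies under the Velistan–Drenar agreement and K-641 is covered: preferential rate Free applies instead.
The additional-duty order on K-641 targets Soleth, not Drenar; it does not apply.
Duty = $564,878.34 × 0% = $0.00.
Line 3 (B-863, Soleth, 2,726 units, $312,072.48):
Base rate for B-863 is 6.5% + $2.99/unit.
Duty = $312,072.48 × 6.5% + 2,726 × $2.99 = $28,435.45.
Total = $43,423.92 + $0.00 + $28,435.45 = $71,859.37.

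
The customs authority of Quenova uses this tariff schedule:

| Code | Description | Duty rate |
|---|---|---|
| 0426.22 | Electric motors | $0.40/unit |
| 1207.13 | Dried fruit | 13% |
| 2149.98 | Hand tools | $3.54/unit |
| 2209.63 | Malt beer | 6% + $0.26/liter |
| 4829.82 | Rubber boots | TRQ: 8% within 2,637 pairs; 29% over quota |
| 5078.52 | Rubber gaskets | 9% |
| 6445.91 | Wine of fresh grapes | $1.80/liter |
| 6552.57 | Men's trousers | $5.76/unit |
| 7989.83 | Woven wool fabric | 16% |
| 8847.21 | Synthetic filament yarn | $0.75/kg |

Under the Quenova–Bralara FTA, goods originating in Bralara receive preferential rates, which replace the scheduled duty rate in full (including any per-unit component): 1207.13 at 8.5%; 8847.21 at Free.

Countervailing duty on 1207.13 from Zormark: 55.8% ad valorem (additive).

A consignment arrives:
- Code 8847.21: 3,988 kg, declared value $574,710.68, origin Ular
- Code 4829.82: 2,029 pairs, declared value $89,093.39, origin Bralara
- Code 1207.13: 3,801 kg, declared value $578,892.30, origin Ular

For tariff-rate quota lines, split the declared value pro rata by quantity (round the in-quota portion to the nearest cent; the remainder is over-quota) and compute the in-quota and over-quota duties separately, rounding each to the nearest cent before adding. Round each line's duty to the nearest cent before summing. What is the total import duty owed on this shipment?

Line 1 (8847.21, Ular, 3,988 kg, $574,710.68):
Base rate for 8847.21 is $0.75/kg.
8847.21 has an FTA preferential rate, but origin Ular is not Bralara; base rate stands.
Duty = 3,988 × $0.75 = $2,991.00.
Line 2 (4829.82, Bralara, 2,029 pairs, $89,093.39):
Code 4829.82 is under a tariff-rate quota (threshold 2,637 pairs). Quantity 2,029 pairs is within the quota, so the in-quota rate 8% applies to the full value.
Duty = $89,093.39 × 8% = $7,127.47.
Line 3 (1207.13, Ular, 3,801 kg, $578,892.30):
Base rate for 1207.13 is 13%.
1207.13 has an FTA preferential rate, but origin Ular is not Bralara; base rate stands.
The additional-duty order on 1207.13 targets Zormark, not Ular; it does not apply.
Duty = $578,892.30 × 13% = $75,256.00.
Total = $2,991.00 + $7,127.47 + $75,256.00 = $85,374.47.

$85,374.47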